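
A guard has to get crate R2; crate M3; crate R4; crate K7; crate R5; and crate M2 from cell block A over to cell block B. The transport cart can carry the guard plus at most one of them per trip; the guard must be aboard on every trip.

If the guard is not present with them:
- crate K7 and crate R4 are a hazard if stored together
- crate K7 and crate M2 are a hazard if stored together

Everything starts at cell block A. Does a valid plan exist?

Yes

1. Guard goes to cell block B with crate K7.  [cell block A: crate M2, crate M3, crate R2, crate R4, crate R5 | cell block B: crate K7]
2. Guard goes back to cell block A alone.  [cell block A: crate M2, crate M3, crate R2, crate R4, crate R5 | cell block B: crate K7]
3. Guard goes to cell block B with crate R2.  [cell block A: crate M2, crate M3, crate R4, crate R5 | cell block B: crate K7, crate R2]
4. Guard goes back to cell block A alone.  [cell block A: crate M2, crate M3, crate R4, crate R5 | cell block B: crate K7, crate R2]
5. Guard goes to cell block B with crate M3.  [cell block A: crate M2, crate R4, crate R5 | cell block B: crate K7, crate M3, crate R2]
6. Guard goes back to cell block A alone.  [cell block A: crate M2, crate R4, crate R5 | cell block B: crate K7, crate M3, crate R2]
7. Guard goes to cell block B with crate R4.  [cell block A: crate M2, crate R5 | cell block B: crate K7, crate M3, crate R2, crate R4]
8. Guard goes back to cell block A with crate K7.  [cell block A: crate K7, crate M2, crate R5 | cell block B: crate M3, crate R2, crate R4]
9. Guard goes to cell block B with crate M2.  [cell block A: crate K7, crate R5 | cell block B: crate M2, crate M3, crate R2, crate R4]
10. Guard goes back to cell block A alone.  [cell block A: crate K7, crate R5 | cell block B: crate M2, crate M3, crate R2, crate R4]
11. Guard goes to cell block B with crate R5.  [cell block A: crate K7 | cell block B: crate M2, crate M3, crate R2, crate R4, crate R5]
12. Guard goes back to cell block A alone.  [cell block A: crate K7 | cell block B: crate M2, crate M3, crate R2, crate R4, crate R5]
13. Guard goes to cell block B with crate K7.  [cell block A: — | cell block B: crate K7, crate M2, crate M3, crate R2, crate R4, crate R5]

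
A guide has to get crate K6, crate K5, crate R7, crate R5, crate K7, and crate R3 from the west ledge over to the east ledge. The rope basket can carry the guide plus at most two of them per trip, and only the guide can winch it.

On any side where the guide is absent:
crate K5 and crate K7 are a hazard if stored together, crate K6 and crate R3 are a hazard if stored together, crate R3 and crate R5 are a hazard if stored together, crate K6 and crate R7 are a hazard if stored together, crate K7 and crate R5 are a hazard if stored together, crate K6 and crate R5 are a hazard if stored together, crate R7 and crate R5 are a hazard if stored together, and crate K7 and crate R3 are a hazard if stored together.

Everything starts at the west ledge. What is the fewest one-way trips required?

Whatever the first load, the items left behind include a forbidden pair without the guide. No opening move is safe, so no plan exists.

impossible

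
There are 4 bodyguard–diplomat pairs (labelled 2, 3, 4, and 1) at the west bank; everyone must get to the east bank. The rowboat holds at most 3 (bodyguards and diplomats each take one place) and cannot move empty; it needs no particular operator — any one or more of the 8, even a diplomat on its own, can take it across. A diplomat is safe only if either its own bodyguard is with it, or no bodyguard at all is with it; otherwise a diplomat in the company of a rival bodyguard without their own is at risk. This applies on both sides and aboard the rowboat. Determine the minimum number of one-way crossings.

Counting alone: each trip to the east bank takes at most 3 across and each return brings at least 1 back, so after t trips out (and t−1 returns) at most 3t − (t−1) of the 8 are across; that first reaches 8 at t = 4, so at least 7 crossings are needed.
The safety rule pushes this higher. Following every safe sequence of crossings, the most of the 8 that can be at the east bank as the rowboat arrives there on crossing 7 is 7 — never all 8.
So no plan with fewer than 9 crossings exists, and this one achieves 9:
1. bodyguard 2 and diplomat 2 cross → the east bank.
2. bodyguard 2 crosses ← the west bank.
3. bodyguard 2, bodyguard 3, and diplomat 3 cross → the east bank.
4. bodyguard 2 and diplomat 2 cross ← the west bank.
5. bodyguard 1, bodyguard 2, and bodyguard 4 cross → the east bank.
6. diplomat 3 crosses ← the west bank.
7. diplomat 2 and diplomat 3 cross → the east bank.
8. diplomat 2 crosses ← the west bank.
9. diplomat 1, diplomat 2, and diplomat 4 cross → the east bank.

9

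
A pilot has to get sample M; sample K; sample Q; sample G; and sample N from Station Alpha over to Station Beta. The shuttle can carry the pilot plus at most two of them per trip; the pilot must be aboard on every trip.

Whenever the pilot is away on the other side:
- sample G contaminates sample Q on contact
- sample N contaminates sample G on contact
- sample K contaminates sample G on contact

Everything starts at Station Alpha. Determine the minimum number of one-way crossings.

Counting alone: the pilot can take at most 2 across per trip to Station Beta, so moving all 5 needs at least 3 loaded trips out, with a return between consecutive ones — at least 5 crossings.
The plan below uses exactly 5 crossings, so it is optimal:
1. Pilot goes to Station Beta with sample G and sample M.
2. Pilot goes back to Station Alpha alone.
3. Pilot goes to Station Beta with sample K and sample Q.
4. Pilot goes back to Station Alpha with sample G.
5. Pilot goes to Station Beta with sample G and sample N.

5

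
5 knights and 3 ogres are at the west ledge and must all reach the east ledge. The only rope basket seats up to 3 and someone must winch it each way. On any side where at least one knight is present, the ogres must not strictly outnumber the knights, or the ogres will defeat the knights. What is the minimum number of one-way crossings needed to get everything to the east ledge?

Counting alone: each trip to the east ledge takes at most 3 across and each return brings at least 1 back, so after t trips out (and t−1 returns) at most 3t − (t−1) of the 8 are across; that first reaches 8 at t = 4, so at least 7 crossings are needed.
The plan below uses exactly 7 crossings, so it is optimal:
1. 2 ogres → the east ledge.  (the west ledge: 5K 1O; the east ledge: 0K 2O)
2. 1 ogre ← the west ledge.  (the west ledge: 5K 2O; the east ledge: 0K 1O)
3. 2 knights and 1 ogre → the east ledge.  (the west ledge: 3K 1O; the east ledge: 2K 2O)
4. 1 ogre ← the west ledge.  (the west ledge: 3K 2O; the east ledge: 2K 1O)
5. 1 knight and 2 ogres → the east ledge.  (the west ledge: 2K 0O; the east ledge: 3K 3O)
6. 1 ogre ← the west ledge.  (the west ledge: 2K 1O; the east ledge: 3K 2O)
7. 2 knights and 1 ogre → the east ledge.  (the west ledge: 0K 0O; the east ledge: 5K 3O)

7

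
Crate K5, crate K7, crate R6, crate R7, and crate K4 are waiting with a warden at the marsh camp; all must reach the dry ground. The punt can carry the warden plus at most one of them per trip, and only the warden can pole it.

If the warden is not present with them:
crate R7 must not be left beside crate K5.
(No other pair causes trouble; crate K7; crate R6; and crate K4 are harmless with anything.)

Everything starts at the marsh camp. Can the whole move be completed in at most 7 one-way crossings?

Counting alone: the warden can take at most 1 across per trip to the dry ground, so moving all 5 needs at least 5 loaded trips out, with a return between consecutive ones — at least 9 crossings.
Since 7 < 9, 7 crossings cannot be enough. (The shortest complete plan in fact takes 9:)
1. Warden goes to the dry ground with crate K5.  [the marsh camp: crate K4, crate K7, crate R6, crate R7 | the dry ground: crate K5]
2. Warden goes back to the marsh camp alone.  [the marsh camp: crate K4, crate K7, crate R6, crate R7 | the dry ground: crate K5]
3. Warden goes to the dry ground with crate K7.  [the marsh camp: crate K4, crate R6, crate R7 | the dry ground: crate K5, crate K7]
4. Warden goes back to the marsh camp alone.  [the marsh camp: crate K4, crate R6, crate R7 | the dry ground: crate K5, crate K7]
5. Warden goes to the dry ground with crate R6.  [the marsh camp: crate K4, crate R7 | the dry ground: crate K5, crate K7, crate R6]
6. Warden goes back to the marsh camp alone.  [the marsh camp: crate K4, crate R7 | the dry ground: crate K5, crate K7, crate R6]
7. Warden goes to the dry ground with crate K4.  [the marsh camp: crate R7 | the dry ground: crate K4, crate K5, crate K7, crate R6]
8. Warden goes back to the marsh camp alone.  [the marsh camp: crate R7 | the dry ground: crate K4, crate K5, crate K7, crate R6]
9. Warden goes to the dry ground with crate R7.  [the marsh camp: — | the dry ground: crate K4, crate K5, crate K7, crate R6, crate R7]

No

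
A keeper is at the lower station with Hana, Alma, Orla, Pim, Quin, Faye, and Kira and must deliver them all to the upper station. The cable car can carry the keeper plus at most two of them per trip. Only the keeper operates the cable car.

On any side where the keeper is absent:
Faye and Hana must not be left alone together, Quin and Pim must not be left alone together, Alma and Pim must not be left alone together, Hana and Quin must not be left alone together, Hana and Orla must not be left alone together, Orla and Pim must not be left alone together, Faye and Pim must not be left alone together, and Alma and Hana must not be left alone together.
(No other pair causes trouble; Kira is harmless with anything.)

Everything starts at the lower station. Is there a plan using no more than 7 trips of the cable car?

Counting alone: the keeper can take at most 2 across per trip to the upper station, so moving all 7 needs at least 4 loaded trips out, with a return between consecutive ones — at least 7 crossings.
The safety rule pushes this higher. Following every safe sequence of crossings, the most of the 7 that can be at the upper station as the cable car arrives there on crossing 7 is 6 — never all 7.
So the move cannot be finished within 7 crossings. (The shortest complete plan takes 9:)
1. Keeper goes to the upper station with Hana and Pim.  [the lower station: Alma, Faye, Kira, Orla, Quin | the upper station: Hana, Pim]
2. Keeper goes back to the lower station alone.  [the lower station: Alma, Faye, Kira, Orla, Quin | the upper station: Hana, Pim]
3. Keeper goes to the upper station with Kira.  [the lower station: Alma, Faye, Orla, Quin | the upper station: Hana, Kira, Pim]
4. Keeper goes back to the lower station alone.  [the lower station: Alma, Faye, Orla, Quin | the upper station: Hana, Kira, Pim]
5. Keeper goes to the upper station with Alma and Orla.  [the lower station: Faye, Quin | the upper station: Alma, Hana, Kira, Orla, Pim]
6. Keeper goes back to the lower station with Hana and Pim.  [the lower station: Faye, Hana, Pim, Quin | the upper station: Alma, Kira, Orla]
7. Keeper goes to the upper station with Faye and Quin.  [the lower station: Hana, Pim | the upper station: Alma, Faye, Kira, Orla, Quin]
8. Keeper goes back to the lower station alone.  [the lower station: Hana, Pim | the upper station: Alma, Faye, Kira, Orla, Quin]
9. Keeper goes to the upper station with Hana and Pim.  [the lower station: — | the upper station: Alma, Faye, Hana, Kira, Orla, Pim, Quin]

No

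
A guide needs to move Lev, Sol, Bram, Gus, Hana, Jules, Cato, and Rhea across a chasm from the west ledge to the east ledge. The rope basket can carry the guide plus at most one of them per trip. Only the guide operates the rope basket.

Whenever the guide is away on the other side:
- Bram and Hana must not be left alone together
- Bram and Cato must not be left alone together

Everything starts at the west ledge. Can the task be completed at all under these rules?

Yes

1. Guide goes to the east ledge with Bram.  [the west ledge: Cato, Gus, Hana, Jules, Lev, Rhea, Sol | the east ledge: Bram]
2. Guide goes back to the west ledge alone.  [the west ledge: Cato, Gus, Hana, Jules, Lev, Rhea, Sol | the east ledge: Bram]
3. Guide goes to the east ledge with Lev.  [the west ledge: Cato, Gus, Hana, Jules, Rhea, Sol | the east ledge: Bram, Lev]
4. Guide goes back to the west ledge alone.  [the west ledge: Cato, Gus, Hana, Jules, Rhea, Sol | the east ledge: Bram, Lev]
5. Guide goes to the east ledge with Sol.  [the west ledge: Cato, Gus, Hana, Jules, Rhea | the east ledge: Bram, Lev, Sol]
6. Guide goes back to the west ledge alone.  [the west ledge: Cato, Gus, Hana, Jules, Rhea | the east ledge: Bram, Lev, Sol]
7. Guide goes to the east ledge with Gus.  [the west ledge: Cato, Hana, Jules, Rhea | the east ledge: Bram, Gus, Lev, Sol]
8. Guide goes back to the west ledge alone.  [the west ledge: Cato, Hana, Jules, Rhea | the east ledge: Bram, Gus, Lev, Sol]
9. Guide goes to the east ledge with Hana.  [the west ledge: Cato, Jules, Rhea | the east ledge: Bram, Gus, Hana, Lev, Sol]
10. Guide goes back to the west ledge with Bram.  [the west ledge: Bram, Cato, Jules, Rhea | the east ledge: Gus, Hana, Lev, Sol]
11. Guide goes to the east ledge with Cato.  [the west ledge: Bram, Jules, Rhea | the east ledge: Cato, Gus, Hana, Lev, Sol]
12. Guide goes back to the west ledge alone.  [the west ledge: Bram, Jules, Rhea | the east ledge: Cato, Gus, Hana, Lev, Sol]
13. Guide goes to the east ledge with Jules.  [the west ledge: Bram, Rhea | the east ledge: Cato, Gus, Hana, Jules, Lev, Sol]
14. Guide goes back to the west ledge alone.  [the west ledge: Bram, Rhea | the east ledge: Cato, Gus, Hana, Jules, Lev, Sol]
15. Guide goes to the east ledge with Rhea.  [the west ledge: Bram | the east ledge: Cato, Gus, Hana, Jules, Lev, Rhea, Sol]
16. Guide goes back to the west ledge alone.  [the west ledge: Bram | the east ledge: Cato, Gus, Hana, Jules, Lev, Rhea, Sol]
17. Guide goes to the east ledge with Bram.  [the west ledge: — | the east ledge: Bram, Cato, Gus, Hana, Jules, Lev, Rhea, Sol]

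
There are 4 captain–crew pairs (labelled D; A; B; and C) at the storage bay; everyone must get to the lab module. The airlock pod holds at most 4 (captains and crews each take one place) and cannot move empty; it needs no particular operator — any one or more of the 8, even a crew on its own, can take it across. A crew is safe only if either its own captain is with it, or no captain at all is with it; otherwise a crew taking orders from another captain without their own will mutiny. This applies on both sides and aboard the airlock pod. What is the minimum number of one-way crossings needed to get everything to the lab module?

Counting alone: each trip to the lab module takes at most 4 across and each return brings at least 1 back, so after t trips out (and t−1 returns) at most 4t − (t−1) of the 8 are across; that first reaches 8 at t = 3, so at least 5 crossings are needed.
The plan below uses exactly 5 crossings, so it is optimal:
1. captain D and crew D cross → the lab module.
2. captain D crosses ← the storage bay.
3. captain A, captain B, captain C, and captain D cross → the lab module.
4. crew D crosses ← the storage bay.
5. crew A, crew B, crew C, and crew D cross → the lab module.

5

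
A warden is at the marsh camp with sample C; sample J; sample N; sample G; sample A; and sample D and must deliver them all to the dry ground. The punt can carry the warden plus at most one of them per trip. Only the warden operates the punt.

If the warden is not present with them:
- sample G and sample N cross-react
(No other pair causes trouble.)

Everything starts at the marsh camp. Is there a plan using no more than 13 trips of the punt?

Yes

Yes — this plan uses 11 crossings (≤ 13):
1. Warden goes to the dry ground with sample N.  [the marsh camp: sample A, sample C, sample D, sample G, sample J | the dry ground: sample N]
2. Warden goes back to the marsh camp alone.  [the marsh camp: sample A, sample C, sample D, sample G, sample J | the dry ground: sample N]
3. Warden goes to the dry ground with sample C.  [the marsh camp: sample A, sample D, sample G, sample J | the dry ground: sample C, sample N]
4. Warden goes back to the marsh camp alone.  [the marsh camp: sample A, sample D, sample G, sample J | the dry ground: sample C, sample N]
5. Warden goes to the dry ground with sample J.  [the marsh camp: sample A, sample D, sample G | the dry ground: sample C, sample J, sample N]
6. Warden goes back to the marsh camp alone.  [the marsh camp: sample A, sample D, sample G | the dry ground: sample C, sample J, sample N]
7. Warden goes to the dry ground with sample A.  [the marsh camp: sample D, sample G | the dry ground: sample A, sample C, sample J, sample N]
8. Warden goes back to the marsh camp alone.  [the marsh camp: sample D, sample G | the dry ground: sample A, sample C, sample J, sample N]
9. Warden goes to the dry ground with sample D.  [the marsh camp: sample G | the dry ground: sample A, sample C, sample D, sample J, sample N]
10. Warden goes back to the marsh camp alone.  [the marsh camp: sample G | the dry ground: sample A, sample C, sample D, sample J, sample N]
11. Warden goes to the dry ground with sample G.  [the marsh camp: — | the dry ground: sample A, sample C, sample D, sample G, sample J, sample N]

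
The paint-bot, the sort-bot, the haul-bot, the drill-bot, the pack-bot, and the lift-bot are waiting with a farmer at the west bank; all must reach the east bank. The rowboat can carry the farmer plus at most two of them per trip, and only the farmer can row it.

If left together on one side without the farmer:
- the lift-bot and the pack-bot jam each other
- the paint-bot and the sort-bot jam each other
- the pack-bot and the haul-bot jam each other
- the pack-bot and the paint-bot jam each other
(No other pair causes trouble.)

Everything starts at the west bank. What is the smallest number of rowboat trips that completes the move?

Counting alone: the farmer can take at most 2 across per trip to the east bank, so moving all 6 needs at least 3 loaded trips out, with a return between consecutive ones — at least 5 crossings.
The safety rule pushes this higher. Following every safe sequence of crossings, the most of the 6 that can be at the east bank as the rowboat arrives there on crossing 5 is 5 — never all 6.
So no plan with fewer than 7 crossings exists, and this one achieves 7:
1. Farmer goes to the east bank with the pack-bot and the paint-bot.
2. Farmer goes back to the west bank with the paint-bot.
3. Farmer goes to the east bank with the haul-bot and the paint-bot.
4. Farmer goes back to the west bank with the pack-bot.
5. Farmer goes to the east bank with the drill-bot and the lift-bot.
6. Farmer goes back to the west bank alone.
7. Farmer goes to the east bank with the pack-bot and the sort-bot.

7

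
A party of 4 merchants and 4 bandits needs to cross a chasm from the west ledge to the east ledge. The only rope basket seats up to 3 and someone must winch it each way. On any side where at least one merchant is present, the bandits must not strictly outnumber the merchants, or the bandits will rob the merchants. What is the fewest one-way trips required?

Counting alone: each trip to the east ledge takes at most 3 across and each return brings at least 1 back, so after t trips out (and t−1 returns) at most 3t − (t−1) of the 8 are across; that first reaches 8 at t = 4, so at least 7 crossings are needed.
The safety rule pushes this higher. Following every safe sequence of crossings, the most of the 8 that can be at the east ledge as the rope basket arrives there on crossing 7 is 7 — never all 8.
So no plan with fewer than 9 crossings exists, and this one achieves 9:
1. 2 bandits → the east ledge.  (the west ledge: 4M 2B; the east ledge: 0M 2B)
2. 1 bandit ← the west ledge.  (the west ledge: 4M 3B; the east ledge: 0M 1B)
3. 3 bandits → the east ledge.  (the west ledge: 4M 0B; the east ledge: 0M 4B)
4. 1 bandit ← the west ledge.  (the west ledge: 4M 1B; the east ledge: 0M 3B)
5. 3 merchants → the east ledge.  (the west ledge: 1M 1B; the east ledge: 3M 3B)
6. 1 merchant and 1 bandit ← the west ledge.  (the west ledge: 2M 2B; the east ledge: 2M 2B)
7. 2 merchants → the east ledge.  (the west ledge: 0M 2B; the east ledge: 4M 2B)
8. 1 bandit ← the west ledge.  (the west ledge: 0M 3B; the east ledge: 4M 1B)
9. 3 bandits → the east ledge.  (the west ledge: 0M 0B; the east ledge: 4M 4B)

9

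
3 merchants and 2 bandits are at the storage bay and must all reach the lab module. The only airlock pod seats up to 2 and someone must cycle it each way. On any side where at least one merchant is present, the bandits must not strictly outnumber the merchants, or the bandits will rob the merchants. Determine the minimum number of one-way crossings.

7

Counting alone: each trip to the lab module takes at most 2 across and each return brings at least 1 back, so after t trips out (and t−1 returns) at most 2t − (t−1) of the 5 are across; that first reaches 5 at t = 4, so at least 7 crossings are needed.
The plan below uses exactly 7 crossings, so it is optimal:
1. 2 bandits → the lab module.  (the storage bay: 3M 0B; the lab module: 0M 2B)
2. 1 bandit ← the storage bay.  (the storage bay: 3M 1B; the lab module: 0M 1B)
3. 2 merchants → the lab module.  (the storage bay: 1M 1B; the lab module: 2M 1B)
4. 1 merchant ← the storage bay.  (the storage bay: 2M 1B; the lab module: 1M 1B)
5. 1 merchant and 1 bandit → the lab module.  (the storage bay: 1M 0B; the lab module: 2M 2B)
6. 1 bandit ← the storage bay.  (the storage bay: 1M 1B; the lab module: 2M 1B)
7. 1 merchant and 1 bandit → the lab module.  (the storage bay: 0M 0B; the lab module: 3M 2B)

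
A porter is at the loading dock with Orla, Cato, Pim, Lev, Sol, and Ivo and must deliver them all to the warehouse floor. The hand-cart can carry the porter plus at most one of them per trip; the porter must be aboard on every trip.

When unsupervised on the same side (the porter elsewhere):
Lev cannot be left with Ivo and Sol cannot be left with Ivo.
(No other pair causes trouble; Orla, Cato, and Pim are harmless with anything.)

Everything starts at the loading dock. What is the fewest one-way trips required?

13

Counting alone: the porter can take at most 1 across per trip to the warehouse floor, so moving all 6 needs at least 6 loaded trips out, with a return between consecutive ones — at least 11 crossings.
The safety rule pushes this higher. Following every safe sequence of crossings, the most of the 6 that can be at the warehouse floor as the hand-cart arrives there on crossing 11 is 5 — never all 6.
So no plan with fewer than 13 crossings exists, and this one achieves 13:
1. Porter goes to the warehouse floor with Ivo.
2. Porter goes back to the loading dock alone.
3. Porter goes to the warehouse floor with Orla.
4. Porter goes back to the loading dock alone.
5. Porter goes to the warehouse floor with Cato.
6. Porter goes back to the loading dock alone.
7. Porter goes to the warehouse floor with Pim.
8. Porter goes back to the loading dock alone.
9. Porter goes to the warehouse floor with Lev.
10. Porter goes back to the loading dock with Ivo.
11. Porter goes to the warehouse floor with Sol.
12. Porter goes back to the loading dock alone.
13. Porter goes to the warehouse floor with Ivo.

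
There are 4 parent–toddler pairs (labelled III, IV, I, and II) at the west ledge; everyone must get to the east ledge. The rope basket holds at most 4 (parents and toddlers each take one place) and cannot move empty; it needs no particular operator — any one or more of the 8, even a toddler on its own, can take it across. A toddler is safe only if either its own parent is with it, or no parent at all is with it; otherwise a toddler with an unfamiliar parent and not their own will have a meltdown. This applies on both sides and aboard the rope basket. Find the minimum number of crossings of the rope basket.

Counting alone: each trip to the east ledge takes at most 4 across and each return brings at least 1 back, so after t trips out (and t−1 returns) at most 4t − (t−1) of the 8 are across; that first reaches 8 at t = 3, so at least 5 crossings are needed.
The plan below uses exactly 5 crossings, so it is optimal:
1. parent III and toddler III cross → the east ledge.
2. parent III crosses ← the west ledge.
3. parent I, parent II, parent III, and parent IV cross → the east ledge.
4. toddler III crosses ← the west ledge.
5. toddler I, toddler II, toddler III, and toddler IV cross → the east ledge.

5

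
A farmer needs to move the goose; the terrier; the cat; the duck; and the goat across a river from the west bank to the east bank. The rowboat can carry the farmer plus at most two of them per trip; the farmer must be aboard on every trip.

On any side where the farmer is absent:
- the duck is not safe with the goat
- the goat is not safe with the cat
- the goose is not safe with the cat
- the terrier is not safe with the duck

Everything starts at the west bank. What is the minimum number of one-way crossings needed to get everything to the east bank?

7

Counting alone: the farmer can take at most 2 across per trip to the east bank, so moving all 5 needs at least 3 loaded trips out, with a return between consecutive ones — at least 5 crossings.
The safety rule pushes this higher. Following every safe sequence of crossings, the most of the 5 that can be at the east bank as the rowboat arrives there on crossing 5 is 4 — never all 5.
So no plan with fewer than 7 crossings exists, and this one achieves 7:
1. Farmer goes to the east bank with the cat and the duck.
2. Farmer goes back to the west bank alone.
3. Farmer goes to the east bank with the goose.
4. Farmer goes back to the west bank with the cat.
5. Farmer goes to the east bank with the goat and the terrier.
6. Farmer goes back to the west bank with the duck.
7. Farmer goes to the east bank with the cat and the duck.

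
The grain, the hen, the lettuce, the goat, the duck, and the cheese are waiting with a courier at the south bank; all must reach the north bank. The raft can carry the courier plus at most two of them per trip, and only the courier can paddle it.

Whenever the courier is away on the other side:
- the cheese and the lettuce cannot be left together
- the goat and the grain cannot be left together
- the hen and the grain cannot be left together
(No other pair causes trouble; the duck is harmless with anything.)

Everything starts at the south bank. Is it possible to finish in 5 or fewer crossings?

No

Counting alone: the courier can take at most 2 across per trip to the north bank, so moving all 6 needs at least 3 loaded trips out, with a return between consecutive ones — at least 5 crossings.
The safety rule pushes this higher. Following every safe sequence of crossings, the most of the 6 that can be at the north bank as the raft arrives there on crossing 5 is 5 — never all 6.
So the move cannot be finished within 5 crossings. (The shortest complete plan takes 7:)
1. Courier goes to the north bank with the grain and the lettuce.  [the south bank: the cheese, the duck, the goat, the hen | the north bank: the grain, the lettuce]
2. Courier goes back to the south bank alone.  [the south bank: the cheese, the duck, the goat, the hen | the north bank: the grain, the lettuce]
3. Courier goes to the north bank with the hen.  [the south bank: the cheese, the duck, the goat | the north bank: the grain, the hen, the lettuce]
4. Courier goes back to the south bank with the grain.  [the south bank: the cheese, the duck, the goat, the grain | the north bank: the hen, the lettuce]
5. Courier goes to the north bank with the duck and the goat.  [the south bank: the cheese, the grain | the north bank: the duck, the goat, the hen, the lettuce]
6. Courier goes back to the south bank alone.  [the south bank: the cheese, the grain | the north bank: the duck, the goat, the hen, the lettuce]
7. Courier goes to the north bank with the cheese and the grain.  [the south bank: — | the north bank: the cheese, the duck, the goat, the grain, the hen, the lettuce]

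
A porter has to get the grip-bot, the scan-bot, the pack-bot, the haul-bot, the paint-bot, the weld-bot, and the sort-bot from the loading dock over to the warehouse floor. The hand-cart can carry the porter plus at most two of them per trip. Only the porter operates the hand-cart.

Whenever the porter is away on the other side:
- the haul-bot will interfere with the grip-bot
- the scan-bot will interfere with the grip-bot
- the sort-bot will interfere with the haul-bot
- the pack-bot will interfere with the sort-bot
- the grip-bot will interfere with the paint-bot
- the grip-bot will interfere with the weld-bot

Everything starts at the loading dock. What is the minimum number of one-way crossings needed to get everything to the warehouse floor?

Counting alone: the porter can take at most 2 across per trip to the warehouse floor, so moving all 7 needs at least 4 loaded trips out, with a return between consecutive ones — at least 7 crossings.
The safety rule pushes this higher. Following every safe sequence of crossings, the most of the 7 that can be at the warehouse floor as the hand-cart arrives there on crossing 7 is 6 — never all 7.
So no plan with fewer than 9 crossings exists, and this one achieves 9:
1. Porter goes to the warehouse floor with the grip-bot and the sort-bot.  [the loading dock: the haul-bot, the pack-bot, the paint-bot, the scan-bot, the weld-bot | the warehouse floor: the grip-bot, the sort-bot]
2. Porter goes back to the loading dock alone.  [the loading dock: the haul-bot, the pack-bot, the paint-bot, the scan-bot, the weld-bot | the warehouse floor: the grip-bot, the sort-bot]
3. Porter goes to the warehouse floor with the pack-bot.  [the loading dock: the haul-bot, the paint-bot, the scan-bot, the weld-bot | the warehouse floor: the grip-bot, the pack-bot, the sort-bot]
4. Porter goes back to the loading dock with the sort-bot.  [the loading dock: the haul-bot, the paint-bot, the scan-bot, the sort-bot, the weld-bot | the warehouse floor: the grip-bot, the pack-bot]
5. Porter goes to the warehouse floor with the haul-bot and the scan-bot.  [the loading dock: the paint-bot, the sort-bot, the weld-bot | the warehouse floor: the grip-bot, the haul-bot, the pack-bot, the scan-bot]
6. Porter goes back to the loading dock with the grip-bot.  [the loading dock: the grip-bot, the paint-bot, the sort-bot, the weld-bot | the warehouse floor: the haul-bot, the pack-bot, the scan-bot]
7. Porter goes to the warehouse floor with the paint-bot and the weld-bot.  [the loading dock: the grip-bot, the sort-bot | the warehouse floor: the haul-bot, the pack-bot, the paint-bot, the scan-bot, the weld-bot]
8. Porter goes back to the loading dock alone.  [the loading dock: the grip-bot, the sort-bot | the warehouse floor: the haul-bot, the pack-bot, the paint-bot, the scan-bot, the weld-bot]
9. Porter goes to the warehouse floor with the grip-bot and the sort-bot.  [the loading dock: — | the warehouse floor: the grip-bot, the haul-bot, the pack-bot, the paint-bot, the scan-bot, the sort-bot, the weld-bot]

9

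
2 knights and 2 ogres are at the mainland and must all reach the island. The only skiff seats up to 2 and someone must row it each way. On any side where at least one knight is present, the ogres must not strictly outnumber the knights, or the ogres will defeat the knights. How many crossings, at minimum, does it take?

5

Counting alone: each trip to the island takes at most 2 across and each return brings at least 1 back, so after t trips out (and t−1 returns) at most 2t − (t−1) of the 4 are across; that first reaches 4 at t = 3, so at least 5 crossings are needed.
The plan below uses exactly 5 crossings, so it is optimal:
1. 2 ogres → the island.  (the mainland: 2K 0O; the island: 0K 2O)
2. 1 ogre ← the mainland.  (the mainland: 2K 1O; the island: 0K 1O)
3. 2 knights → the island.  (the mainland: 0K 1O; the island: 2K 1O)
4. 1 ogre ← the mainland.  (the mainland: 0K 2O; the island: 2K 0O)
5. 2 ogres → the island.  (the mainland: 0K 0O; the island: 2K 2O)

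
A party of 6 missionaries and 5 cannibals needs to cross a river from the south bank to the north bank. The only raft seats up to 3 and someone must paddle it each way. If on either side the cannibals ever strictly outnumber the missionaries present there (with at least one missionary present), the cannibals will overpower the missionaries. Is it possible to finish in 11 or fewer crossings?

Yes — this plan uses 9 crossings (≤ 11):
1. 3 cannibals → the north bank.  (the south bank: 6M 2C; the north bank: 0M 3C)
2. 1 cannibal ← the south bank.  (the south bank: 6M 3C; the north bank: 0M 2C)
3. 3 missionaries → the north bank.  (the south bank: 3M 3C; the north bank: 3M 2C)
4. 1 missionary ← the south bank.  (the south bank: 4M 3C; the north bank: 2M 2C)
5. 2 missionaries and 1 cannibal → the north bank.  (the south bank: 2M 2C; the north bank: 4M 3C)
6. 1 missionary ← the south bank.  (the south bank: 3M 2C; the north bank: 3M 3C)
7. 2 missionaries and 1 cannibal → the north bank.  (the south bank: 1M 1C; the north bank: 5M 4C)
8. 1 missionary ← the south bank.  (the south bank: 2M 1C; the north bank: 4M 4C)
9. 2 missionaries and 1 cannibal → the north bank.  (the south bank: 0M 0C; the north bank: 6M 5C)

Yes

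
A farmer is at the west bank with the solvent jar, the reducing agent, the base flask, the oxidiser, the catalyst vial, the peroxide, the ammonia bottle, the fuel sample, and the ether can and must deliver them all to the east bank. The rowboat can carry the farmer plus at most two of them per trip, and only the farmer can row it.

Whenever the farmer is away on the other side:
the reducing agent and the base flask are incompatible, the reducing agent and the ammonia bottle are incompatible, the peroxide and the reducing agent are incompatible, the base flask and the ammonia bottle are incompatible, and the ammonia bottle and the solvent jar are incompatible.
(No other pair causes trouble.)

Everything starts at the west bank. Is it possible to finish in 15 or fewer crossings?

Yes

Yes — this plan uses 15 crossings (≤ 15):
1. Farmer goes to the east bank with the ammonia bottle and the reducing agent.  [the west bank: the base flask, the catalyst vial, the ether can, the fuel sample, the oxidiser, the peroxide, the solvent jar | the east bank: the ammonia bottle, the reducing agent]
2. Farmer goes back to the west bank with the reducing agent.  [the west bank: the base flask, the catalyst vial, the ether can, the fuel sample, the oxidiser, the peroxide, the reducing agent, the solvent jar | the east bank: the ammonia bottle]
3. Farmer goes to the east bank with the reducing agent and the solvent jar.  [the west bank: the base flask, the catalyst vial, the ether can, the fuel sample, the oxidiser, the peroxide | the east bank: the ammonia bottle, the reducing agent, the solvent jar]
4. Farmer goes back to the west bank with the ammonia bottle.  [the west bank: the ammonia bottle, the base flask, the catalyst vial, the ether can, the fuel sample, the oxidiser, the peroxide | the east bank: the reducing agent, the solvent jar]
5. Farmer goes to the east bank with the base flask and the oxidiser.  [the west bank: the ammonia bottle, the catalyst vial, the ether can, the fuel sample, the peroxide | the east bank: the base flask, the oxidiser, the reducing agent, the solvent jar]
6. Farmer goes back to the west bank with the reducing agent.  [the west bank: the ammonia bottle, the catalyst vial, the ether can, the fuel sample, the peroxide, the reducing agent | the east bank: the base flask, the oxidiser, the solvent jar]
7. Farmer goes to the east bank with the catalyst vial and the reducing agent.  [the west bank: the ammonia bottle, the ether can, the fuel sample, the peroxide | the east bank: the base flask, the catalyst vial, the oxidiser, the reducing agent, the solvent jar]
8. Farmer goes back to the west bank with the reducing agent.  [the west bank: the ammonia bottle, the ether can, the fuel sample, the peroxide, the reducing agent | the east bank: the base flask, the catalyst vial, the oxidiser, the solvent jar]
9. Farmer goes to the east bank with the peroxide and the reducing agent.  [the west bank: the ammonia bottle, the ether can, the fuel sample | the east bank: the base flask, the catalyst vial, the oxidiser, the peroxide, the reducing agent, the solvent jar]
10. Farmer goes back to the west bank with the reducing agent.  [the west bank: the ammonia bottle, the ether can, the fuel sample, the reducing agent | the east bank: the base flask, the catalyst vial, the oxidiser, the peroxide, the solvent jar]
11. Farmer goes to the east bank with the fuel sample and the reducing agent.  [the west bank: the ammonia bottle, the ether can | the east bank: the base flask, the catalyst vial, the fuel sample, the oxidiser, the peroxide, the reducing agent, the solvent jar]
12. Farmer goes back to the west bank with the reducing agent.  [the west bank: the ammonia bottle, the ether can, the reducing agent | the east bank: the base flask, the catalyst vial, the fuel sample, the oxidiser, the peroxide, the solvent jar]
13. Farmer goes to the east bank with the ether can and the reducing agent.  [the west bank: the ammonia bottle | the east bank: the base flask, the catalyst vial, the ether can, the fuel sample, the oxidiser, the peroxide, the reducing agent, the solvent jar]
14. Farmer goes back to the west bank with the reducing agent.  [the west bank: the ammonia bottle, the reducing agent | the east bank: the base flask, the catalyst vial, the ether can, the fuel sample, the oxidiser, the peroxide, the solvent jar]
15. Farmer goes to the east bank with the ammonia bottle and the reducing agent.  [the west bank: — | the east bank: the ammonia bottle, the base flask, the catalyst vial, the ether can, the fuel sample, the oxidiser, the peroxide, the reducing agent, the solvent jar]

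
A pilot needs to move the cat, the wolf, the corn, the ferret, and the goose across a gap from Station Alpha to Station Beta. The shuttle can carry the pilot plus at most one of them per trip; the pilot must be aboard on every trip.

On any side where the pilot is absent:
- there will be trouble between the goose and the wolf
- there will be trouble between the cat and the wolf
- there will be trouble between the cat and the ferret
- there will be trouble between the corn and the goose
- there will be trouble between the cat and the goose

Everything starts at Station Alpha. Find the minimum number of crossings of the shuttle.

Whatever the first load, the items left behind include a forbidden pair without the pilot. No opening move is safe, so no plan exists.

impossible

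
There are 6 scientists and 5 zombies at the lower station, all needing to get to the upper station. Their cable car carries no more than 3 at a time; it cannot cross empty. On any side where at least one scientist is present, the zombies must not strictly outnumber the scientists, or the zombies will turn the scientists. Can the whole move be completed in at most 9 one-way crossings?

Yes — this plan uses 9 crossings (≤ 9):
1. 3 zombies → the upper station.  (the lower station: 6S 2Z; the upper station: 0S 3Z)
2. 1 zombie ← the lower station.  (the lower station: 6S 3Z; the upper station: 0S 2Z)
3. 3 scientists → the upper station.  (the lower station: 3S 3Z; the upper station: 3S 2Z)
4. 1 scientist ← the lower station.  (the lower station: 4S 3Z; the upper station: 2S 2Z)
5. 2 scientists and 1 zombie → the upper station.  (the lower station: 2S 2Z; the upper station: 4S 3Z)
6. 1 scientist ← the lower station.  (the lower station: 3S 2Z; the upper station: 3S 3Z)
7. 2 scientists and 1 zombie → the upper station.  (the lower station: 1S 1Z; the upper station: 5S 4Z)
8. 1 scientist ← the lower station.  (the lower station: 2S 1Z; the upper station: 4S 4Z)
9. 2 scientists and 1 zombie → the upper station.  (the lower station: 0S 0Z; the upper station: 6S 5Z)

Yes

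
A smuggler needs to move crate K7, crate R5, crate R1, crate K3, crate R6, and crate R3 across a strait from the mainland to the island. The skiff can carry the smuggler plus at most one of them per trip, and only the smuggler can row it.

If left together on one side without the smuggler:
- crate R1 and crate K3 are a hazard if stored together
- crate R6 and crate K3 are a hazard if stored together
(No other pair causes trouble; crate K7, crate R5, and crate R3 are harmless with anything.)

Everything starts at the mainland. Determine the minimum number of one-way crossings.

13

Counting alone: the smuggler can take at most 1 across per trip to the island, so moving all 6 needs at least 6 loaded trips out, with a return between consecutive ones — at least 11 crossings.
The safety rule pushes this higher. Following every safe sequence of crossings, the most of the 6 that can be at the island as the skiff arrives there on crossing 11 is 5 — never all 6.
So no plan with fewer than 13 crossings exists, and this one achieves 13:
1. Smuggler goes to the island with crate K3.
2. Smuggler goes back to the mainland alone.
3. Smuggler goes to the island with crate K7.
4. Smuggler goes back to the mainland alone.
5. Smuggler goes to the island with crate R5.
6. Smuggler goes back to the mainland alone.
7. Smuggler goes to the island with crate R1.
8. Smuggler goes back to the mainland with crate K3.
9. Smuggler goes to the island with crate R6.
10. Smuggler goes back to the mainland alone.
11. Smuggler goes to the island with crate R3.
12. Smuggler goes back to the mainland alone.
13. Smuggler goes to the island with crate K3.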